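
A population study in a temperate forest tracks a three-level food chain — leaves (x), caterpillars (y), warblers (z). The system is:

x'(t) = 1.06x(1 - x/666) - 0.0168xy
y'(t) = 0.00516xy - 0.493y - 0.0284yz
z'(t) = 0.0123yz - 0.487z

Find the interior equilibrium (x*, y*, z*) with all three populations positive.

From dz/dt = 0: 0.0123y* = 0.487, so y* = 39.6.
From dx/dt = 0: 1.06(1 - x*/666) = 0.0168·39.6, giving x* = 666·(1 - 0.628) = 248.
From dy/dt = 0: 0.00516·248 - 0.493 = 0.0284z*, so z* = 0.787/0.0284 = 27.7.

x* ≈ 248, y* ≈ 39.6, z* ≈ 27.7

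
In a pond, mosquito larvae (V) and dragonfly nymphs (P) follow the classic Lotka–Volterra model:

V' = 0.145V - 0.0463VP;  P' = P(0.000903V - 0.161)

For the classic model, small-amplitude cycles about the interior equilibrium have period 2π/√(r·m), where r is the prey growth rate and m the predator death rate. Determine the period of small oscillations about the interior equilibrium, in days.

Here r = 0.145 and m = 0.161, so r·m = 0.0233.
ω = √0.0233 = 0.153 per day, hence T = 2π/ω ≈ 41.1 days.

T ≈ 41.1 days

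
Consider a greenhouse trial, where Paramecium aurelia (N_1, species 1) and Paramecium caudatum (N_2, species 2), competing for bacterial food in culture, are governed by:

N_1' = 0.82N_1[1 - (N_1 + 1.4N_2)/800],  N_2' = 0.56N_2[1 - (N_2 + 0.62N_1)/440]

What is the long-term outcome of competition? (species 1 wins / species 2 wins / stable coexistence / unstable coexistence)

Compare the nullcline intercepts: K1/α12 = 800/1.4 = 571 > K2 = 440; K2/α21 = 440/0.62 = 710 < K1 = 800.
Since the inequalities point opposite ways, species 1 can invade but species 2 cannot.

species 1 excludes species 2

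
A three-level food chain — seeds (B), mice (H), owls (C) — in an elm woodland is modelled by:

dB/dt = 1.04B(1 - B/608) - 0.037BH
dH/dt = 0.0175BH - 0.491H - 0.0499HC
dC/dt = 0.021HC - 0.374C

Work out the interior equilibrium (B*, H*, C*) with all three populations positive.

B* ≈ 223, H* ≈ 17.8, C* ≈ 68.3

From dC/dt = 0: 0.021H* = 0.374, so H* = 17.8.
From dB/dt = 0: 1.04(1 - B*/608) = 0.037·17.8, giving B* = 608·(1 - 0.634) = 223.
From dH/dt = 0: 0.0175·223 - 0.491 = 0.0499C*, so C* = 3.41/0.0499 = 68.3.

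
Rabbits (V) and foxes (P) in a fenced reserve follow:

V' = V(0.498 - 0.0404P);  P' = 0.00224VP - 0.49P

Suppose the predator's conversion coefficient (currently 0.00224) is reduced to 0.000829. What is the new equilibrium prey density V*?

At the interior fixed point, setting dP/dt = 0 with P > 0 fixes V* = (predator death rate)/(VP coefficient) — independent of the other coefficients.
With the change, V* = 0.49/0.000829 = 591; it rises from 219.

V* ≈ 591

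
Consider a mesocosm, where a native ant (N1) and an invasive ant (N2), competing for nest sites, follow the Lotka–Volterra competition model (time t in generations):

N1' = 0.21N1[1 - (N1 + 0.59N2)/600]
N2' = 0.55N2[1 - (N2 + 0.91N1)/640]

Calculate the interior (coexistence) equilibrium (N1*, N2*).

N1* ≈ 480, N2* ≈ 203

Setting both brackets to zero gives the nullclines N1 + 0.59N2 = 600 and 0.91N1 + N2 = 640.
Substituting N2 = 640 - 0.91N1 into the first: N1(1 - 0.59·0.91) = 600 - 0.59·640.
So N1* = 222/0.463 = 480, and then N2* = 640 - 0.91·480 = 203.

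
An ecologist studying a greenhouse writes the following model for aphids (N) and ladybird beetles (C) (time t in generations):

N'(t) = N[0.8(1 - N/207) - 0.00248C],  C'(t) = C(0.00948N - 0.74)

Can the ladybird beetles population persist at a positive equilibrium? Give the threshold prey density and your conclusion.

The predator equation gives dC/dt > 0 only when N > 0.74/0.00948 = 78.1.
Without the predator, N → K = 207. Since 207 > 78.1, the predator can invade and persist.

Threshold N = 78.1; K > 78.1, so yes, the predator persists.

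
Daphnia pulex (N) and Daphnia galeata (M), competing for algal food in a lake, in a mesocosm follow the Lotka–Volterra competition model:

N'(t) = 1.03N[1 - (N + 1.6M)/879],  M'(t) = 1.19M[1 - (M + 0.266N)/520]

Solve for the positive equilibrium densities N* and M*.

N* ≈ 81.8, M* ≈ 498

Setting both brackets to zero gives the nullclines N + 1.6M = 879 and 0.266N + M = 520.
Substituting M = 520 - 0.266N into the first: N(1 - 1.6·0.266) = 879 - 1.6·520.
So N* = 47/0.574 = 81.8, and then M* = 520 - 0.266·81.8 = 498.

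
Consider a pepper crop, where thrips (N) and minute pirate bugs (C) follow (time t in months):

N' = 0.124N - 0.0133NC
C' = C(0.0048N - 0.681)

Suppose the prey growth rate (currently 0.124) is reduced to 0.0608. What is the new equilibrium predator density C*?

At the interior fixed point, setting dN/dt = 0 with N > 0 fixes C* = (prey growth rate)/(NC coefficient) — independent of the other coefficients.
With the change, C* = 0.0608/0.0133 = 4.57; it falls from 9.32.

C* ≈ 4.57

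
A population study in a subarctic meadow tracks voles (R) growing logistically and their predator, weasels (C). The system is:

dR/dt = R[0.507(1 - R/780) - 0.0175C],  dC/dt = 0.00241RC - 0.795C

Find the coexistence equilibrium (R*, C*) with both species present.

R* ≈ 330, C* ≈ 16.7

From dC/dt = 0 with C > 0: 0.00241R* = 0.795, so R* = 330.
Substitute into dR/dt = 0: 0.507(1 - 330/780) = 0.0175C*.
The bracket is 0.577, giving C* = 0.293/0.0175 = 16.7.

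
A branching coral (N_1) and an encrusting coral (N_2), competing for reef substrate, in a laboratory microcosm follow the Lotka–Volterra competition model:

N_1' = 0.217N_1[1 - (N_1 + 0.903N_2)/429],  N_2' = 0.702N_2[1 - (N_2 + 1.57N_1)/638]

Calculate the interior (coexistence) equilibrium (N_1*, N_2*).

Setting both brackets to zero gives the nullclines N_1 + 0.903N_2 = 429 and 1.57N_1 + N_2 = 638.
Substituting N_2 = 638 - 1.57N_1 into the first: N_1(1 - 0.903·1.57) = 429 - 0.903·638.
So N_1* = -147/-0.418 = 352, and then N_2* = 638 - 1.57·352 = 85.1.

N_1* ≈ 352, N_2* ≈ 85.1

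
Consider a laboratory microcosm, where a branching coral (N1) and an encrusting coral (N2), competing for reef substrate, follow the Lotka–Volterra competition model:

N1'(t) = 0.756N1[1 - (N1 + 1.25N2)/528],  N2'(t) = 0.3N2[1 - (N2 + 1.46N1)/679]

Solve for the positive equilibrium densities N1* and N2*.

Setting both brackets to zero gives the nullclines N1 + 1.25N2 = 528 and 1.46N1 + N2 = 679.
Substituting N2 = 679 - 1.46N1 into the first: N1(1 - 1.25·1.46) = 528 - 1.25·679.
So N1* = -321/-0.825 = 389, and then N2* = 679 - 1.46·389 = 111.

N1* ≈ 389, N2* ≈ 111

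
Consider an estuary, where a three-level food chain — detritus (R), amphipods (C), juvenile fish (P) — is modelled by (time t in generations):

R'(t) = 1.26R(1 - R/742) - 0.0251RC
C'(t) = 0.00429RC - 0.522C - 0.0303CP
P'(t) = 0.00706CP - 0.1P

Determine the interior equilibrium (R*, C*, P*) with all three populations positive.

From dP/dt = 0: 0.00706C* = 0.1, so C* = 14.2.
From dR/dt = 0: 1.26(1 - R*/742) = 0.0251·14.2, giving R* = 742·(1 - 0.282) = 533.
From dC/dt = 0: 0.00429·533 - 0.522 = 0.0303P*, so P* = 1.76/0.0303 = 58.2.

R* ≈ 533, C* ≈ 14.2, P* ≈ 58.2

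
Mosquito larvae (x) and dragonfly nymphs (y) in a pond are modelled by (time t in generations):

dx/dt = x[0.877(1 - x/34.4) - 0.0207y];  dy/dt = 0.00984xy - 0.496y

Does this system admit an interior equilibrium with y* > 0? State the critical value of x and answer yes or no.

Threshold x = 50.4; K < 50.4, so no, the predator goes extinct.

The predator equation gives dy/dt > 0 only when x > 0.496/0.00984 = 50.4.
Without the predator, x → K = 34.4. Since 34.4 < 50.4, the predator cannot invade.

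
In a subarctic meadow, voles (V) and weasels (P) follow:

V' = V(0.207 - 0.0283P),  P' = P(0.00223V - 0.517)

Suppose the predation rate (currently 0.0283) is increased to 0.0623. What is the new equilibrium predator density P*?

At the interior fixed point, setting dV/dt = 0 with V > 0 fixes P* = (prey growth rate)/(VP coefficient) — independent of the other coefficients.
With the change, P* = 0.207/0.0623 = 3.32; it falls from 7.31.

P* ≈ 3.32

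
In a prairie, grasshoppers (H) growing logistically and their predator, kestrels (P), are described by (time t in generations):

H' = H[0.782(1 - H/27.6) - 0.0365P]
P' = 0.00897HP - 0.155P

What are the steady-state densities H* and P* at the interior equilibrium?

From dP/dt = 0 with P > 0: 0.00897H* = 0.155, so H* = 17.3.
Substitute into dH/dt = 0: 0.782(1 - 17.3/27.6) = 0.0365P*.
The bracket is 0.374, giving P* = 0.292/0.0365 = 8.01.

H* ≈ 17.3, P* ≈ 8.01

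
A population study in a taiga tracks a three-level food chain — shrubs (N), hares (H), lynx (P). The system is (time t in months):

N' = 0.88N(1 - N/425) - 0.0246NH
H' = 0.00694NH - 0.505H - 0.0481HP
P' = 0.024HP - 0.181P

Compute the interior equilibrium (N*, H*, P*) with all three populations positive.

From dP/dt = 0: 0.024H* = 0.181, so H* = 7.54.
From dN/dt = 0: 0.88(1 - N*/425) = 0.0246·7.54, giving N* = 425·(1 - 0.211) = 335.
From dH/dt = 0: 0.00694·335 - 0.505 = 0.0481P*, so P* = 1.82/0.0481 = 37.9.

N* ≈ 335, H* ≈ 7.54, P* ≈ 37.9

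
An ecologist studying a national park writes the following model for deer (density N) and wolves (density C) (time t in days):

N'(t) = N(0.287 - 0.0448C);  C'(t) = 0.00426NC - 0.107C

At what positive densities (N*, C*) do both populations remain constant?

Set dC/dt = 0 with C > 0: 0.00426N - 0.107 = 0, so N* = 0.107/0.00426 = 25.1.
Set dN/dt = 0 with N > 0: 0.287 - 0.0448C = 0, so C* = 0.287/0.0448 = 6.41.

N* ≈ 25.1, C* ≈ 6.41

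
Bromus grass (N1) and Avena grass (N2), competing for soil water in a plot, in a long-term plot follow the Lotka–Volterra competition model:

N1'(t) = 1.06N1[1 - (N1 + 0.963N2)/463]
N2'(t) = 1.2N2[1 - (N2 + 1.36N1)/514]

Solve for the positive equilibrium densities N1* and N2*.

Setting both brackets to zero gives the nullclines N1 + 0.963N2 = 463 and 1.36N1 + N2 = 514.
Substituting N2 = 514 - 1.36N1 into the first: N1(1 - 0.963·1.36) = 463 - 0.963·514.
So N1* = -32/-0.31 = 103, and then N2* = 514 - 1.36·103 = 374.

N1* ≈ 103, N2* ≈ 374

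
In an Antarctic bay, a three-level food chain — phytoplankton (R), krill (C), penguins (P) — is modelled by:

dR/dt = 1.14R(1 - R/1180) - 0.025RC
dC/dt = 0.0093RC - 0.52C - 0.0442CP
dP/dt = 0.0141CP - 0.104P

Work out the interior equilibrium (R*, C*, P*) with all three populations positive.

From dP/dt = 0: 0.0141C* = 0.104, so C* = 7.38.
From dR/dt = 0: 1.14(1 - R*/1180) = 0.025·7.38, giving R* = 1180·(1 - 0.162) = 989.
From dC/dt = 0: 0.0093·989 - 0.52 = 0.0442P*, so P* = 8.68/0.0442 = 196.

R* ≈ 989, C* ≈ 7.38, P* ≈ 196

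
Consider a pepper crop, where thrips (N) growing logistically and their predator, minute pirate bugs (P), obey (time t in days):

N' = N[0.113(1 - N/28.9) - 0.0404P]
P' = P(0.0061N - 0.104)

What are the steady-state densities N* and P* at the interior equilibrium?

N* ≈ 17, P* ≈ 1.15

From dP/dt = 0 with P > 0: 0.0061N* = 0.104, so N* = 17.
Substitute into dN/dt = 0: 0.113(1 - 17/28.9) = 0.0404P*.
The bracket is 0.41, giving P* = 0.0463/0.0404 = 1.15.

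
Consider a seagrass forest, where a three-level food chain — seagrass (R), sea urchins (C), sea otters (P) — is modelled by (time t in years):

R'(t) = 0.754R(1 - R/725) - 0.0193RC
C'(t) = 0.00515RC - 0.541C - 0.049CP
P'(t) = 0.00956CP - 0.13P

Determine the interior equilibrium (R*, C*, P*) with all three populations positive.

R* ≈ 473, C* ≈ 13.6, P* ≈ 38.6

From dP/dt = 0: 0.00956C* = 0.13, so C* = 13.6.
From dR/dt = 0: 0.754(1 - R*/725) = 0.0193·13.6, giving R* = 725·(1 - 0.348) = 473.
From dC/dt = 0: 0.00515·473 - 0.541 = 0.049P*, so P* = 1.89/0.049 = 38.6.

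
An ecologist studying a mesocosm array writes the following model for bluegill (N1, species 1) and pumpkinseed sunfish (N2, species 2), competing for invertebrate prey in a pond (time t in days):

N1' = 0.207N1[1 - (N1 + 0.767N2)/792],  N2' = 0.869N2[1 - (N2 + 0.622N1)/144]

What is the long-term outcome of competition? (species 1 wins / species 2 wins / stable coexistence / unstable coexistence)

species 1 excludes species 2

Compare the nullcline intercepts: K1/α12 = 792/0.767 = 1030 > K2 = 144; K2/α21 = 144/0.622 = 232 < K1 = 792.
Since the inequalities point opposite ways, species 1 can invade but species 2 cannot.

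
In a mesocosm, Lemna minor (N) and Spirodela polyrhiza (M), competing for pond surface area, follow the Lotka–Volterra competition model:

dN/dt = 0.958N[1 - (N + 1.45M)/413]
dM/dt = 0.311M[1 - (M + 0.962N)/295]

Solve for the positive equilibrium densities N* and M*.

N* ≈ 37.4, M* ≈ 259

Setting both brackets to zero gives the nullclines N + 1.45M = 413 and 0.962N + M = 295.
Substituting M = 295 - 0.962N into the first: N(1 - 1.45·0.962) = 413 - 1.45·295.
So N* = -14.8/-0.395 = 37.4, and then M* = 295 - 0.962·37.4 = 259.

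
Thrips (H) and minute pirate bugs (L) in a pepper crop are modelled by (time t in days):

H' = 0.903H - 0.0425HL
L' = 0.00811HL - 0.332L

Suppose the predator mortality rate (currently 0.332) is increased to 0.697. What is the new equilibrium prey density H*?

At the interior fixed point, setting dL/dt = 0 with L > 0 fixes H* = (predator death rate)/(HL coefficient) — independent of the other coefficients.
With the change, H* = 0.697/0.00811 = 85.9; it rises from 40.9.

H* ≈ 85.9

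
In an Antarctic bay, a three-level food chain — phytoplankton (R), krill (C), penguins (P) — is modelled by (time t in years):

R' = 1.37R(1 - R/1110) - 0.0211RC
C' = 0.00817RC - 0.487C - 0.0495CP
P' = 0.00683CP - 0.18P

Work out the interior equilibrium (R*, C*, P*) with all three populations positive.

R* ≈ 659, C* ≈ 26.4, P* ≈ 99

From dP/dt = 0: 0.00683C* = 0.18, so C* = 26.4.
From dR/dt = 0: 1.37(1 - R*/1110) = 0.0211·26.4, giving R* = 1110·(1 - 0.406) = 659.
From dC/dt = 0: 0.00817·659 - 0.487 = 0.0495P*, so P* = 4.9/0.0495 = 99.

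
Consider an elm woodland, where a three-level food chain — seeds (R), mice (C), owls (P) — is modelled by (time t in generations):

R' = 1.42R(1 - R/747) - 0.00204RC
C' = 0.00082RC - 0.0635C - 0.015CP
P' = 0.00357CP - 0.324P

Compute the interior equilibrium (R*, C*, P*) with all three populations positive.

From dP/dt = 0: 0.00357C* = 0.324, so C* = 90.8.
From dR/dt = 0: 1.42(1 - R*/747) = 0.00204·90.8, giving R* = 747·(1 - 0.13) = 650.
From dC/dt = 0: 0.00082·650 - 0.0635 = 0.015P*, so P* = 0.469/0.015 = 31.3.

R* ≈ 650, C* ≈ 90.8, P* ≈ 31.3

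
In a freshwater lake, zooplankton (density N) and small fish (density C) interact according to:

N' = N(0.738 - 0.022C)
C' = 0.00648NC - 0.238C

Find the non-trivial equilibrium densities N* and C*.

Set dC/dt = 0 with C > 0: 0.00648N - 0.238 = 0, so N* = 0.238/0.00648 = 36.7.
Set dN/dt = 0 with N > 0: 0.738 - 0.022C = 0, so C* = 0.738/0.022 = 33.5.

N* ≈ 36.7, C* ≈ 33.5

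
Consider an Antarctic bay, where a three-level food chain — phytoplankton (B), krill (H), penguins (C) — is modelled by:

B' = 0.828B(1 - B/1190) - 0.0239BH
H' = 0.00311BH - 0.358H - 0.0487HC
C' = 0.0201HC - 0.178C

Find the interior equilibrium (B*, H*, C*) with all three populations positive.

B* ≈ 886, H* ≈ 8.86, C* ≈ 49.2

From dC/dt = 0: 0.0201H* = 0.178, so H* = 8.86.
From dB/dt = 0: 0.828(1 - B*/1190) = 0.0239·8.86, giving B* = 1190·(1 - 0.256) = 886.
From dH/dt = 0: 0.00311·886 - 0.358 = 0.0487C*, so C* = 2.4/0.0487 = 49.2.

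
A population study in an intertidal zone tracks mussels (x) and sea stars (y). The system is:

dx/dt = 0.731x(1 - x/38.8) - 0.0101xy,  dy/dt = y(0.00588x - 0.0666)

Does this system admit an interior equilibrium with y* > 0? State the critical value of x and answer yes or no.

Threshold x = 11.3; K > 11.3, so yes, the predator persists.

The predator equation gives dy/dt > 0 only when x > 0.0666/0.00588 = 11.3.
Without the predator, x → K = 38.8. Since 38.8 > 11.3, the predator can invade and persist.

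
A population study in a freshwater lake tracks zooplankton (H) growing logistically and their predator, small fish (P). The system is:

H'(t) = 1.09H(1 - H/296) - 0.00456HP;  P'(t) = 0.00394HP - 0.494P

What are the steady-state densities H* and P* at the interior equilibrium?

H* ≈ 125, P* ≈ 138

From dP/dt = 0 with P > 0: 0.00394H* = 0.494, so H* = 125.
Substitute into dH/dt = 0: 1.09(1 - 125/296) = 0.00456P*.
The bracket is 0.576, giving P* = 0.628/0.00456 = 138.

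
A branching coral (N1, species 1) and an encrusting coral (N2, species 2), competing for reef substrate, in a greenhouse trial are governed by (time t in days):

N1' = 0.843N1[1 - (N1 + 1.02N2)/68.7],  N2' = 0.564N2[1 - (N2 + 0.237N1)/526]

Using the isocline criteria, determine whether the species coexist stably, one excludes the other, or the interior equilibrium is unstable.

Compare the nullcline intercepts: K1/α12 = 68.7/1.02 = 67.4 < K2 = 526; K2/α21 = 526/0.237 = 2220 > K1 = 68.7.
Since the inequalities point opposite ways, species 2 can invade but species 1 cannot.

species 2 excludes species 1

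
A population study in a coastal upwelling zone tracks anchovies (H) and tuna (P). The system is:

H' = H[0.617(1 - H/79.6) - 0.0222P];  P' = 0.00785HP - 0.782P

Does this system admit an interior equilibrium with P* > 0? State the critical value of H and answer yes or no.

The predator equation gives dP/dt > 0 only when H > 0.782/0.00785 = 99.6.
Without the predator, H → K = 79.6. Since 79.6 < 99.6, the predator cannot invade.

Threshold H = 99.6; K < 99.6, so no, the predator goes extinct.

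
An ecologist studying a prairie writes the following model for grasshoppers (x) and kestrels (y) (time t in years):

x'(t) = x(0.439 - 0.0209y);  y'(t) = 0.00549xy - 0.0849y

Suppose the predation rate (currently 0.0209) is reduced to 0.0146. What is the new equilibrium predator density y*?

At the interior fixed point, setting dx/dt = 0 with x > 0 fixes y* = (prey growth rate)/(xy coefficient) — independent of the other coefficients.
With the change, y* = 0.439/0.0146 = 30.1; it rises from 21.

y* ≈ 30.1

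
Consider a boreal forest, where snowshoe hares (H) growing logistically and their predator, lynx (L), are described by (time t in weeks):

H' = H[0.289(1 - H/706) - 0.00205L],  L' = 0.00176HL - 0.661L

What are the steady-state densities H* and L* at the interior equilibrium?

H* ≈ 376, L* ≈ 66

From dL/dt = 0 with L > 0: 0.00176H* = 0.661, so H* = 376.
Substitute into dH/dt = 0: 0.289(1 - 376/706) = 0.00205L*.
The bracket is 0.468, giving L* = 0.135/0.00205 = 66.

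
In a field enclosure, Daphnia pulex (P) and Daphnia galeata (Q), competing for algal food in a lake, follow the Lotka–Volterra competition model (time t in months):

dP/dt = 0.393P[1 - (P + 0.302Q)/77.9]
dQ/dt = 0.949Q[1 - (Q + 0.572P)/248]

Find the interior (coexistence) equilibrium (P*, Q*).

P* ≈ 3.63, Q* ≈ 246

Setting both brackets to zero gives the nullclines P + 0.302Q = 77.9 and 0.572P + Q = 248.
Substituting Q = 248 - 0.572P into the first: P(1 - 0.302·0.572) = 77.9 - 0.302·248.
So P* = 3/0.827 = 3.63, and then Q* = 248 - 0.572·3.63 = 246.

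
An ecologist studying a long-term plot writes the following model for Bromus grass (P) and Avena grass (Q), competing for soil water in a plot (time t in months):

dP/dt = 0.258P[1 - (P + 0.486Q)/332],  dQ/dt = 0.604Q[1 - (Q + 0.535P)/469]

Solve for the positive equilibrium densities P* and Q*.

Setting both brackets to zero gives the nullclines P + 0.486Q = 332 and 0.535P + Q = 469.
Substituting Q = 469 - 0.535P into the first: P(1 - 0.486·0.535) = 332 - 0.486·469.
So P* = 104/0.74 = 141, and then Q* = 469 - 0.535·141 = 394.

P* ≈ 141, Q* ≈ 394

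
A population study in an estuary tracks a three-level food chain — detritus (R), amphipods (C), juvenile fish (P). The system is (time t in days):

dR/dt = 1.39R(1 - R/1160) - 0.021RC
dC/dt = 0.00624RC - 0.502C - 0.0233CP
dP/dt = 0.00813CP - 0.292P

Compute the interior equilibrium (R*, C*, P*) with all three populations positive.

R* ≈ 531, C* ≈ 35.9, P* ≈ 121

From dP/dt = 0: 0.00813C* = 0.292, so C* = 35.9.
From dR/dt = 0: 1.39(1 - R*/1160) = 0.021·35.9, giving R* = 1160·(1 - 0.543) = 531.
From dC/dt = 0: 0.00624·531 - 0.502 = 0.0233P*, so P* = 2.81/0.0233 = 121.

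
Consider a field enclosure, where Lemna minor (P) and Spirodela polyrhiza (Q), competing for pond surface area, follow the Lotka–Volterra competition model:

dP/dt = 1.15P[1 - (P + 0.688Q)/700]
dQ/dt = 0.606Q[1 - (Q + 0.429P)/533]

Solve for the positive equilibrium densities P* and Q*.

Setting both brackets to zero gives the nullclines P + 0.688Q = 700 and 0.429P + Q = 533.
Substituting Q = 533 - 0.429P into the first: P(1 - 0.688·0.429) = 700 - 0.688·533.
So P* = 333/0.705 = 473, and then Q* = 533 - 0.429·473 = 330.

P* ≈ 473, Q* ≈ 330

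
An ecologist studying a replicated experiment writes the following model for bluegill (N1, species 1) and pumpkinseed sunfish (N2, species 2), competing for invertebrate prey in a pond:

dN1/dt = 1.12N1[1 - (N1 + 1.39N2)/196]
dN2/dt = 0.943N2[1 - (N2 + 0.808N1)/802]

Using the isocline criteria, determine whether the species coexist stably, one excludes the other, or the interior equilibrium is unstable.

species 2 excludes species 1

Compare the nullcline intercepts: K1/α12 = 196/1.39 = 141 < K2 = 802; K2/α21 = 802/0.808 = 993 > K1 = 196.
Since the inequalities point opposite ways, species 2 can invade but species 1 cannot.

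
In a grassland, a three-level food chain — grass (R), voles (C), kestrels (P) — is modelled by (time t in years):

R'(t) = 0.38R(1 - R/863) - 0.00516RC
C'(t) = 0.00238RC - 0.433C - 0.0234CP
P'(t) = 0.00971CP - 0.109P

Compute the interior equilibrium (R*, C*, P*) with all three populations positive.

R* ≈ 731, C* ≈ 11.2, P* ≈ 55.9

From dP/dt = 0: 0.00971C* = 0.109, so C* = 11.2.
From dR/dt = 0: 0.38(1 - R*/863) = 0.00516·11.2, giving R* = 863·(1 - 0.152) = 731.
From dC/dt = 0: 0.00238·731 - 0.433 = 0.0234P*, so P* = 1.31/0.0234 = 55.9.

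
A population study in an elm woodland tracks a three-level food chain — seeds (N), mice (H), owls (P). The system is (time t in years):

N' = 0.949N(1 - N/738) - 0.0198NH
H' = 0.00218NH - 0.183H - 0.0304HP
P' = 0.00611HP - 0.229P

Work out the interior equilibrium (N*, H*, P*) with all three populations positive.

From dP/dt = 0: 0.00611H* = 0.229, so H* = 37.5.
From dN/dt = 0: 0.949(1 - N*/738) = 0.0198·37.5, giving N* = 738·(1 - 0.782) = 161.
From dH/dt = 0: 0.00218·161 - 0.183 = 0.0304P*, so P* = 0.168/0.0304 = 5.52.

N* ≈ 161, H* ≈ 37.5, P* ≈ 5.52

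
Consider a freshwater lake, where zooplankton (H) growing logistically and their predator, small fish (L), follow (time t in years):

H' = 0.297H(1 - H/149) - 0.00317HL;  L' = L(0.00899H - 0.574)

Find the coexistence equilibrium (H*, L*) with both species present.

From dL/dt = 0 with L > 0: 0.00899H* = 0.574, so H* = 63.8.
Substitute into dH/dt = 0: 0.297(1 - 63.8/149) = 0.00317L*.
The bracket is 0.571, giving L* = 0.17/0.00317 = 53.5.

H* ≈ 63.8, L* ≈ 53.5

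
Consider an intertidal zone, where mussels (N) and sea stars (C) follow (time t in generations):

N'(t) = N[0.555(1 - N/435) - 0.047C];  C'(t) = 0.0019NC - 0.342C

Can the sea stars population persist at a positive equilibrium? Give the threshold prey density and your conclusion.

The predator equation gives dC/dt > 0 only when N > 0.342/0.0019 = 180.
Without the predator, N → K = 435. Since 435 > 180, the predator can invade and persist.

Threshold N = 180; K > 180, so yes, the predator persists.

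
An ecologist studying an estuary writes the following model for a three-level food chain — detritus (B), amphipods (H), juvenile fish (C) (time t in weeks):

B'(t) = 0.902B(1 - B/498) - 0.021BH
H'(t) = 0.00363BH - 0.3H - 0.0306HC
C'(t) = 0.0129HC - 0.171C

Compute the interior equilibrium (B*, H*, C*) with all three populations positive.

From dC/dt = 0: 0.0129H* = 0.171, so H* = 13.3.
From dB/dt = 0: 0.902(1 - B*/498) = 0.021·13.3, giving B* = 498·(1 - 0.309) = 344.
From dH/dt = 0: 0.00363·344 - 0.3 = 0.0306C*, so C* = 0.95/0.0306 = 31.

B* ≈ 344, H* ≈ 13.3, C* ≈ 31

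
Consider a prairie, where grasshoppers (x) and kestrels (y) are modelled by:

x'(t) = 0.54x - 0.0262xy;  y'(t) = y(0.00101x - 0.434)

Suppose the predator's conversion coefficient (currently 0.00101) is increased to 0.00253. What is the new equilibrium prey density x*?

At the interior fixed point, setting dy/dt = 0 with y > 0 fixes x* = (predator death rate)/(xy coefficient) — independent of the other coefficients.
With the change, x* = 0.434/0.00253 = 172; it falls from 430.

x* ≈ 172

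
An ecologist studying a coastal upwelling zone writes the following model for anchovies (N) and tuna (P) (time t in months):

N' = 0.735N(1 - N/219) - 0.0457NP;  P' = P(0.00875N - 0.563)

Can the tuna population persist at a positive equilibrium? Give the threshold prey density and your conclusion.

Threshold N = 64.3; K > 64.3, so yes, the predator persists.

The predator equation gives dP/dt > 0 only when N > 0.563/0.00875 = 64.3.
Without the predator, N → K = 219. Since 219 > 64.3, the predator can invade and persist.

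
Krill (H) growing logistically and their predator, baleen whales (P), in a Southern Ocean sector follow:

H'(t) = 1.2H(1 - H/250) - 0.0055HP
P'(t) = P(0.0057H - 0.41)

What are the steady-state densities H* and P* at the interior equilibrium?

H* ≈ 71.9, P* ≈ 155

From dP/dt = 0 with P > 0: 0.0057H* = 0.41, so H* = 71.9.
Substitute into dH/dt = 0: 1.2(1 - 71.9/250) = 0.0055P*.
The bracket is 0.712, giving P* = 0.855/0.0055 = 155.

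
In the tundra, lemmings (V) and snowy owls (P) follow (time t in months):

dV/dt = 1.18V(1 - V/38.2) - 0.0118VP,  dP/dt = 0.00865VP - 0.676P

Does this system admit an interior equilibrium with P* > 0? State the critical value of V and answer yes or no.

The predator equation gives dP/dt > 0 only when V > 0.676/0.00865 = 78.2.
Without the predator, V → K = 38.2. Since 38.2 < 78.2, the predator cannot invade.

Threshold V = 78.2; K < 78.2, so no, the predator goes extinct.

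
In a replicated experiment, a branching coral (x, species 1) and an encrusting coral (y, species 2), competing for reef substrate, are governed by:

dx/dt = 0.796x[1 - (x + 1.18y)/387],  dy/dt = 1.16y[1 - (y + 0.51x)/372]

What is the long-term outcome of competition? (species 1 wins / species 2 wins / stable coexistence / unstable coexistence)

Compare the nullcline intercepts: K1/α12 = 387/1.18 = 328 < K2 = 372; K2/α21 = 372/0.51 = 729 > K1 = 387.
Since the inequalities point opposite ways, species 2 can invade but species 1 cannot.

species 2 excludes species 1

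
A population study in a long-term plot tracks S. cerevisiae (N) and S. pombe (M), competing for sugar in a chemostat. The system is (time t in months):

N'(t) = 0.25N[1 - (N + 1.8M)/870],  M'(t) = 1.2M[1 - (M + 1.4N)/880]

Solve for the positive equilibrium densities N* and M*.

N* ≈ 470, M* ≈ 222

Setting both brackets to zero gives the nullclines N + 1.8M = 870 and 1.4N + M = 880.
Substituting M = 880 - 1.4N into the first: N(1 - 1.8·1.4) = 870 - 1.8·880.
So N* = -714/-1.52 = 470, and then M* = 880 - 1.4·470 = 222.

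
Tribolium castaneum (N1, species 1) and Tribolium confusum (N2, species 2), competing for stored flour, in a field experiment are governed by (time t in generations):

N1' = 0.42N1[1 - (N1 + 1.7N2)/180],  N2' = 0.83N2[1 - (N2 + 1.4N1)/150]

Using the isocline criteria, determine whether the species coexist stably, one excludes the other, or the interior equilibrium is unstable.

unstable coexistence (outcome depends on initial conditions)

Compare the nullcline intercepts: K1/α12 = 180/1.7 = 106 < K2 = 150; K2/α21 = 150/1.4 = 107 < K1 = 180.
Since both are reversed, neither can invade when rare; the interior point is a saddle.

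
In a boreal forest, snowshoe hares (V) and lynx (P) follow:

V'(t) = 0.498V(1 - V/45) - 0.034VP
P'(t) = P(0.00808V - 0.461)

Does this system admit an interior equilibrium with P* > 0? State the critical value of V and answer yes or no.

The predator equation gives dP/dt > 0 only when V > 0.461/0.00808 = 57.1.
Without the predator, V → K = 45. Since 45 < 57.1, the predator cannot invade.

Threshold V = 57.1; K < 57.1, so no, the predator goes extinct.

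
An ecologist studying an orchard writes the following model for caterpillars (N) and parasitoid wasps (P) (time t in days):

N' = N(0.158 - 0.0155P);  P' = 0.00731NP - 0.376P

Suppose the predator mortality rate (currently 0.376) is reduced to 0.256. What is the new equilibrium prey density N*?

At the interior fixed point, setting dP/dt = 0 with P > 0 fixes N* = (predator death rate)/(NP coefficient) — independent of the other coefficients.
With the change, N* = 0.256/0.00731 = 35; it falls from 51.4.

N* ≈ 35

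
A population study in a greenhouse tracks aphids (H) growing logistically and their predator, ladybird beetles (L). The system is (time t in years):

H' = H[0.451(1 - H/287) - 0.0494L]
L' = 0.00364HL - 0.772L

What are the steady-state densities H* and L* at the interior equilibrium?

H* ≈ 212, L* ≈ 2.38

From dL/dt = 0 with L > 0: 0.00364H* = 0.772, so H* = 212.
Substitute into dH/dt = 0: 0.451(1 - 212/287) = 0.0494L*.
The bracket is 0.261, giving L* = 0.118/0.0494 = 2.38.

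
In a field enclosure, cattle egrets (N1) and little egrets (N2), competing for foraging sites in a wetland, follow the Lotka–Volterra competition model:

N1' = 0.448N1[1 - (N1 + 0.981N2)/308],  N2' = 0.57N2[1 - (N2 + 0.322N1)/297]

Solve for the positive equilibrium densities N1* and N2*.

Setting both brackets to zero gives the nullclines N1 + 0.981N2 = 308 and 0.322N1 + N2 = 297.
Substituting N2 = 297 - 0.322N1 into the first: N1(1 - 0.981·0.322) = 308 - 0.981·297.
So N1* = 16.6/0.684 = 24.3, and then N2* = 297 - 0.322·24.3 = 289.

N1* ≈ 24.3, N2* ≈ 289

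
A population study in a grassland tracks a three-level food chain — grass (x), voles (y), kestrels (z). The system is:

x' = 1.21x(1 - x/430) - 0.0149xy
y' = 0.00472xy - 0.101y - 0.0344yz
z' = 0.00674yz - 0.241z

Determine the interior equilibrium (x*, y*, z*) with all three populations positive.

From dz/dt = 0: 0.00674y* = 0.241, so y* = 35.8.
From dx/dt = 0: 1.21(1 - x*/430) = 0.0149·35.8, giving x* = 430·(1 - 0.44) = 241.
From dy/dt = 0: 0.00472·241 - 0.101 = 0.0344z*, so z* = 1.03/0.0344 = 30.1.

x* ≈ 241, y* ≈ 35.8, z* ≈ 30.1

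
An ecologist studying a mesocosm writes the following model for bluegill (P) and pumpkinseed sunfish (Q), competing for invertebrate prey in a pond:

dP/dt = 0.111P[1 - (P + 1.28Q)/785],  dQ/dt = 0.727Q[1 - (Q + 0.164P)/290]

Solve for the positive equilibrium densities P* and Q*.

P* ≈ 524, Q* ≈ 204

Setting both brackets to zero gives the nullclines P + 1.28Q = 785 and 0.164P + Q = 290.
Substituting Q = 290 - 0.164P into the first: P(1 - 1.28·0.164) = 785 - 1.28·290.
So P* = 414/0.79 = 524, and then Q* = 290 - 0.164·524 = 204.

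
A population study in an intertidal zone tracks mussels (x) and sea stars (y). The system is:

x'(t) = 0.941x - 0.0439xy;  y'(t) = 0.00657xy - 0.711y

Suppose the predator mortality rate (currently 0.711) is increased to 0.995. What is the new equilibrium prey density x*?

x* ≈ 151

At the interior fixed point, setting dy/dt = 0 with y > 0 fixes x* = (predator death rate)/(xy coefficient) — independent of the other coefficients.
With the change, x* = 0.995/0.00657 = 151; it rises from 108.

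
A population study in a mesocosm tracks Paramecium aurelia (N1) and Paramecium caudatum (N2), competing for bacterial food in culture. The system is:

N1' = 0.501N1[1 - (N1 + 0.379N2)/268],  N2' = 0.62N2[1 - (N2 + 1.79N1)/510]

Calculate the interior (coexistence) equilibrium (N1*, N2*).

N1* ≈ 232, N2* ≈ 94.2

Setting both brackets to zero gives the nullclines N1 + 0.379N2 = 268 and 1.79N1 + N2 = 510.
Substituting N2 = 510 - 1.79N1 into the first: N1(1 - 0.379·1.79) = 268 - 0.379·510.
So N1* = 74.7/0.322 = 232, and then N2* = 510 - 1.79·232 = 94.2.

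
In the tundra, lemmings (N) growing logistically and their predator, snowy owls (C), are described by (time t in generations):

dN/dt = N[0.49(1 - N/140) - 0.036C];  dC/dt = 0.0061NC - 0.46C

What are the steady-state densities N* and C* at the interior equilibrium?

From dC/dt = 0 with C > 0: 0.0061N* = 0.46, so N* = 75.4.
Substitute into dN/dt = 0: 0.49(1 - 75.4/140) = 0.036C*.
The bracket is 0.461, giving C* = 0.226/0.036 = 6.28.

N* ≈ 75.4, C* ≈ 6.28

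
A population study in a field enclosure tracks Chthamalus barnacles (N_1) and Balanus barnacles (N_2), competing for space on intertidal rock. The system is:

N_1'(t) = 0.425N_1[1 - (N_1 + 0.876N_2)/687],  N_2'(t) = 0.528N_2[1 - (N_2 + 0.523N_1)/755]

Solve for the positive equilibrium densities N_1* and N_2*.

N_1* ≈ 47.3, N_2* ≈ 730

Setting both brackets to zero gives the nullclines N_1 + 0.876N_2 = 687 and 0.523N_1 + N_2 = 755.
Substituting N_2 = 755 - 0.523N_1 into the first: N_1(1 - 0.876·0.523) = 687 - 0.876·755.
So N_1* = 25.6/0.542 = 47.3, and then N_2* = 755 - 0.523·47.3 = 730.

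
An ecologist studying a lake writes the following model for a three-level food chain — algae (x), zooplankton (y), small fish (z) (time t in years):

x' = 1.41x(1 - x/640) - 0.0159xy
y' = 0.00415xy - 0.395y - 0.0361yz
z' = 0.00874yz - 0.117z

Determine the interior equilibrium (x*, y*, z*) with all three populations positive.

x* ≈ 543, y* ≈ 13.4, z* ≈ 51.5

From dz/dt = 0: 0.00874y* = 0.117, so y* = 13.4.
From dx/dt = 0: 1.41(1 - x*/640) = 0.0159·13.4, giving x* = 640·(1 - 0.151) = 543.
From dy/dt = 0: 0.00415·543 - 0.395 = 0.0361z*, so z* = 1.86/0.0361 = 51.5.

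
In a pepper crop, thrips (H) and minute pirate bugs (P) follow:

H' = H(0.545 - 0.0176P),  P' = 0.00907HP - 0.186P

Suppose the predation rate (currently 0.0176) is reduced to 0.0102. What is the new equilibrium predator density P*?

At the interior fixed point, setting dH/dt = 0 with H > 0 fixes P* = (prey growth rate)/(HP coefficient) — independent of the other coefficients.
With the change, P* = 0.545/0.0102 = 53.4; it rises from 31.

P* ≈ 53.4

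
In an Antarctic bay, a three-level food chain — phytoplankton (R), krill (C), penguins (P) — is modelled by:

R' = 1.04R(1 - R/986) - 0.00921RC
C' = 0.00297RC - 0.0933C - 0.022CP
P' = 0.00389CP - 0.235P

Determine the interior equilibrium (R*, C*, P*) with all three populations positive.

R* ≈ 459, C* ≈ 60.4, P* ≈ 57.7

From dP/dt = 0: 0.00389C* = 0.235, so C* = 60.4.
From dR/dt = 0: 1.04(1 - R*/986) = 0.00921·60.4, giving R* = 986·(1 - 0.535) = 459.
From dC/dt = 0: 0.00297·459 - 0.0933 = 0.022P*, so P* = 1.27/0.022 = 57.7.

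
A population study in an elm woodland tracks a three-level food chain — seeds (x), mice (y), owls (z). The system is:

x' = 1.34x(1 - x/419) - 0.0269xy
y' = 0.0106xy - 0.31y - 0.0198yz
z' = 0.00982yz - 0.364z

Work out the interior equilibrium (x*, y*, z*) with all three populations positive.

From dz/dt = 0: 0.00982y* = 0.364, so y* = 37.1.
From dx/dt = 0: 1.34(1 - x*/419) = 0.0269·37.1, giving x* = 419·(1 - 0.744) = 107.
From dy/dt = 0: 0.0106·107 - 0.31 = 0.0198z*, so z* = 0.827/0.0198 = 41.7.

x* ≈ 107, y* ≈ 37.1, z* ≈ 41.7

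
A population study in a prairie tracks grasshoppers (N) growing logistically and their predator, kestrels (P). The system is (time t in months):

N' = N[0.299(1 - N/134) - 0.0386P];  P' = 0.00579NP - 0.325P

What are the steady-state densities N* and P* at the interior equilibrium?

From dP/dt = 0 with P > 0: 0.00579N* = 0.325, so N* = 56.1.
Substitute into dN/dt = 0: 0.299(1 - 56.1/134) = 0.0386P*.
The bracket is 0.581, giving P* = 0.174/0.0386 = 4.5.

N* ≈ 56.1, P* ≈ 4.5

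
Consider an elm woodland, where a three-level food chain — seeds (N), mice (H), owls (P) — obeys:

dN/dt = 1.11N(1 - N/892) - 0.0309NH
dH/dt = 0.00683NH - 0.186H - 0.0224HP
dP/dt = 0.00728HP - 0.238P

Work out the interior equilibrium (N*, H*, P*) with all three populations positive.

From dP/dt = 0: 0.00728H* = 0.238, so H* = 32.7.
From dN/dt = 0: 1.11(1 - N*/892) = 0.0309·32.7, giving N* = 892·(1 - 0.91) = 80.2.
From dH/dt = 0: 0.00683·80.2 - 0.186 = 0.0224P*, so P* = 0.362/0.0224 = 16.2.

N* ≈ 80.2, H* ≈ 32.7, P* ≈ 16.2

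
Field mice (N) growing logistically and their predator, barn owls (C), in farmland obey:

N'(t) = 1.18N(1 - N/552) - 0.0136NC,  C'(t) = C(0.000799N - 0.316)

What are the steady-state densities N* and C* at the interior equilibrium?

N* ≈ 395, C* ≈ 24.6

From dC/dt = 0 with C > 0: 0.000799N* = 0.316, so N* = 395.
Substitute into dN/dt = 0: 1.18(1 - 395/552) = 0.0136C*.
The bracket is 0.284, giving C* = 0.335/0.0136 = 24.6.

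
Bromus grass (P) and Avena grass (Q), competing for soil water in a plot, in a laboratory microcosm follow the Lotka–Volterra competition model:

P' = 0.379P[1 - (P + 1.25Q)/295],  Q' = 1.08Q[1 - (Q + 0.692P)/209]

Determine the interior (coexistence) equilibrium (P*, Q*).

P* ≈ 250, Q* ≈ 36

Setting both brackets to zero gives the nullclines P + 1.25Q = 295 and 0.692P + Q = 209.
Substituting Q = 209 - 0.692P into the first: P(1 - 1.25·0.692) = 295 - 1.25·209.
So P* = 33.8/0.135 = 250, and then Q* = 209 - 0.692·250 = 36.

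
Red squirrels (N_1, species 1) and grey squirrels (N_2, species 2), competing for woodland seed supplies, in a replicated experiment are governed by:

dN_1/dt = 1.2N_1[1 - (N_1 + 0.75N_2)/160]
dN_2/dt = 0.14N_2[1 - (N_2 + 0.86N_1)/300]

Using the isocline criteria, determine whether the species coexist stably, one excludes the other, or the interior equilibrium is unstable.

species 2 excludes species 1

Compare the nullcline intercepts: K1/α12 = 160/0.75 = 213 < K2 = 300; K2/α21 = 300/0.86 = 349 > K1 = 160.
Since the inequalities point opposite ways, species 2 can invade but species 1 cannot.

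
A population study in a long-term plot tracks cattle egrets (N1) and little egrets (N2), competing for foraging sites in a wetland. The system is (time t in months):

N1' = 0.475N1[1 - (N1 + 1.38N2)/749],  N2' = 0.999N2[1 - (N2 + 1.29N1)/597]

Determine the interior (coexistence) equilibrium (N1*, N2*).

Setting both brackets to zero gives the nullclines N1 + 1.38N2 = 749 and 1.29N1 + N2 = 597.
Substituting N2 = 597 - 1.29N1 into the first: N1(1 - 1.38·1.29) = 749 - 1.38·597.
So N1* = -74.9/-0.78 = 95.9, and then N2* = 597 - 1.29·95.9 = 473.

N1* ≈ 95.9, N2* ≈ 473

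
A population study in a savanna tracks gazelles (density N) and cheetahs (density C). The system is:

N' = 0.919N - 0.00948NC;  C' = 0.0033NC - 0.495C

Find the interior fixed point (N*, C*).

Set dC/dt = 0 with C > 0: 0.0033N - 0.495 = 0, so N* = 0.495/0.0033 = 150.
Set dN/dt = 0 with N > 0: 0.919 - 0.00948C = 0, so C* = 0.919/0.00948 = 96.9.

N* ≈ 150, C* ≈ 96.9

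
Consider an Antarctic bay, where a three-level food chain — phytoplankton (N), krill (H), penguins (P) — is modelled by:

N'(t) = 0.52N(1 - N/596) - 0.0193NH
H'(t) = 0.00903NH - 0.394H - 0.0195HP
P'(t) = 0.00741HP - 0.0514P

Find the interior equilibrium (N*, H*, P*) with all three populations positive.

N* ≈ 443, H* ≈ 6.94, P* ≈ 185

From dP/dt = 0: 0.00741H* = 0.0514, so H* = 6.94.
From dN/dt = 0: 0.52(1 - N*/596) = 0.0193·6.94, giving N* = 596·(1 - 0.257) = 443.
From dH/dt = 0: 0.00903·443 - 0.394 = 0.0195P*, so P* = 3.6/0.0195 = 185.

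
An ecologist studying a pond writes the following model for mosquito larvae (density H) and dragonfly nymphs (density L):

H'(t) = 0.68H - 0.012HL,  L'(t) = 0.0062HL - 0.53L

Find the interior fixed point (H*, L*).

H* ≈ 85.5, L* ≈ 56.7

Set dL/dt = 0 with L > 0: 0.0062H - 0.53 = 0, so H* = 0.53/0.0062 = 85.5.
Set dH/dt = 0 with H > 0: 0.68 - 0.012L = 0, so L* = 0.68/0.012 = 56.7.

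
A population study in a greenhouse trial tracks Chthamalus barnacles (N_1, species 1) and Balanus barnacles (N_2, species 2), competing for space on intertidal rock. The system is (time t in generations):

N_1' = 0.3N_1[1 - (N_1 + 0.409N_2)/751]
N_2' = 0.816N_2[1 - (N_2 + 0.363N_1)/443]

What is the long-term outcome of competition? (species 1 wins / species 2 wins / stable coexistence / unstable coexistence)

stable coexistence

Compare the nullcline intercepts: K1/α12 = 751/0.409 = 1840 > K2 = 443; K2/α21 = 443/0.363 = 1220 > K1 = 751.
Since both inequalities hold, each species can invade when rare, so the interior equilibrium is stable.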